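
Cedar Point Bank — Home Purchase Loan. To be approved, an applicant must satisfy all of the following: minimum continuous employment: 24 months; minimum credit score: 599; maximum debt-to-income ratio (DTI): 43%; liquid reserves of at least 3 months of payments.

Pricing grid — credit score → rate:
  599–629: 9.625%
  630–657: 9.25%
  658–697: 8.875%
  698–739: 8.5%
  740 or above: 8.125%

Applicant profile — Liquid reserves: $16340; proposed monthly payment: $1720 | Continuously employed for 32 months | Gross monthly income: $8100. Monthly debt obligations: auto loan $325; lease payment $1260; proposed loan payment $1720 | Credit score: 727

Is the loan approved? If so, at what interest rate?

Approved at 8.5%

Credit score 727 ≥ 599 (meets minimum)
Reserves = 16,340/1,720 = 9.5 months ≥ 3
Total monthly debts = (325 + 1,260 + 1,720) = 3,305. DTI = 3,305/8,100 = 40.8% ≤ 43%
Employment 32 ≥ 24 months
All requirements met. Score 727 falls in the 698–739 tier → 8.5%.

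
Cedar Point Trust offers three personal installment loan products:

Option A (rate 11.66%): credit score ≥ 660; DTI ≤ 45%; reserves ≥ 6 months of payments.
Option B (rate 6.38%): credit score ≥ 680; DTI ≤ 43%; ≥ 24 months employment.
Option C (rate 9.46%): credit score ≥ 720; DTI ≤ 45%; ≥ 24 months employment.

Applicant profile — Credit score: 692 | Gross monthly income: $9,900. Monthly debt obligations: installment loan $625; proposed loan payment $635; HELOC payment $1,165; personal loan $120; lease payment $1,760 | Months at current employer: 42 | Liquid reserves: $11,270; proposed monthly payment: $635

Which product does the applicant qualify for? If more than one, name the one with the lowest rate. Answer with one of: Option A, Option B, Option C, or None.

Total debts = (625 + 635 + 1,165 + 120 + 1,760) = 4,305; DTI = 4,305/9,900 = 43.5%.
Reserves = 11,270/635 = 17.7 months.
Option A: score 692 ≥ 660; DTI 43.5% ≤ 45%; reserves 17.7 ≥ 6 mo → qualifies.
Option B: score 692 ≥ 680; DTI 43.5% > 43%; employment 42 ≥ 24 mo → does not qualify.
Option C: score 692 < 720; DTI 43.5% ≤ 45%; employment 42 ≥ 24 mo → does not qualify.

Option A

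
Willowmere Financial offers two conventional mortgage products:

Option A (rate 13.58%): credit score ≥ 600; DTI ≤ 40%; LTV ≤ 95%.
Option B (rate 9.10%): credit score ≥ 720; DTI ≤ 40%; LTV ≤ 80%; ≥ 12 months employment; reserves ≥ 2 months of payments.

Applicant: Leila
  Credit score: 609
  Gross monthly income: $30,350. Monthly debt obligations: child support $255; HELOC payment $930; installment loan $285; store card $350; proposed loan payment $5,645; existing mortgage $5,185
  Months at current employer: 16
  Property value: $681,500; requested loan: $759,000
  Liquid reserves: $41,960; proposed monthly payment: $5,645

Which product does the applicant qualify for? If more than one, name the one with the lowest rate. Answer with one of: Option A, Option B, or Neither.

Neither

Total debts = (255 + 930 + 285 + 350 + 5,645 + 5,185) = 12,650; DTI = 12,650/30,350 = 41.7%.
LTV = 759,000/681,500 = 111.4%.
Reserves = 41,960/5,645 = 7.4 months.
Option A: score 609 ≥ 600; DTI 41.7% > 40%; LTV 111.4% > 95% → does not qualify.
Option B: score 609 < 720; DTI 41.7% > 40%; LTV 111.4% > 80%; employment 16 ≥ 12 mo; reserves 7.4 ≥ 2 mo → does not qualify.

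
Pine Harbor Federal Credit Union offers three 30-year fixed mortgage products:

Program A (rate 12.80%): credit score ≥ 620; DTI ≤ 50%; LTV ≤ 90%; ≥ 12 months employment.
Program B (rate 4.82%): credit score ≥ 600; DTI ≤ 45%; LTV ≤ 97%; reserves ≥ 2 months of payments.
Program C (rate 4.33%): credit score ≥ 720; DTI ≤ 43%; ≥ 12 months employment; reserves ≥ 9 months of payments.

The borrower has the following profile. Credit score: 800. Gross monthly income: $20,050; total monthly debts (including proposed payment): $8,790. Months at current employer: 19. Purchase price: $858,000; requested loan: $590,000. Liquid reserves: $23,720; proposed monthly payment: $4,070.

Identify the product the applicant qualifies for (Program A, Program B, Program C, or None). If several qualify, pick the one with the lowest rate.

DTI = 8,790/20,050 = 43.8%.
LTV = 590,000/858,000 = 68.8%.
Reserves = 23,720/4,070 = 5.8 months.
Program A: score 800 ≥ 620; DTI 43.8% ≤ 50%; LTV 68.8% ≤ 90%; employment 19 ≥ 12 mo → qualifies.
Program B: score 800 ≥ 600; DTI 43.8% ≤ 45%; LTV 68.8% ≤ 97%; reserves 5.8 ≥ 2 mo → qualifies.
Program C: score 800 ≥ 720; DTI 43.8% > 43%; employment 19 ≥ 12 mo; reserves 5.8 < 9 mo → does not qualify.
Qualifying: Program A, Program B. Lowest rate is 4.82% → Program B.

Program B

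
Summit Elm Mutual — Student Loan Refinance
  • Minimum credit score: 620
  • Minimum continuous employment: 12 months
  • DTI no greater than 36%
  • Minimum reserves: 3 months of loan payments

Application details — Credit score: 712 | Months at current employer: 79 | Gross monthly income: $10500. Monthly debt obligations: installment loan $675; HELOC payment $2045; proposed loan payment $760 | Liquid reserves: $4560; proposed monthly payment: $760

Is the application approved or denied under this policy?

Approved

Credit score 712 ≥ 620 (meets)
Employment 79 ≥ 12 months
Total monthly debts = (675 + 2,045 + 760) = 3,480. DTI: 3,480 ÷ 10,500 = 33.1%, within the 36% cap
Liquid reserves cover 4,560/760 = 6.0 months — ≥ 3 required
All criteria satisfied.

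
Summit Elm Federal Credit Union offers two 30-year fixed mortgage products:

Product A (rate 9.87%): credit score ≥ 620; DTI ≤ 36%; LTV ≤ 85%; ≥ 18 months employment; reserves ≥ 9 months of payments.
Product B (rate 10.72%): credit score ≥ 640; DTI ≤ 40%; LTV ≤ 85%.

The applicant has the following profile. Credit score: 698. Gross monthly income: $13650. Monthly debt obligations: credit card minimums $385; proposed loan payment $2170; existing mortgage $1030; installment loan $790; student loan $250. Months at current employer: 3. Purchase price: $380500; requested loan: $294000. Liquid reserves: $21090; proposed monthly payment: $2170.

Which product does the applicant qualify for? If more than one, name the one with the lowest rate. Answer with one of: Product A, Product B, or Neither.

Total debts = (385 + 2,170 + 1,030 + 790 + 250) = 4,625; DTI = 4,625/13,650 = 33.9%.
LTV = 294,000/380,500 = 77.3%.
Reserves = 21,090/2,170 = 9.7 months.
Product A: score 698 ≥ 620; DTI 33.9% ≤ 36%; LTV 77.3% ≤ 85%; employment 3 < 18 mo; reserves 9.7 ≥ 9 mo → does not qualify.
Product B: score 698 ≥ 640; DTI 33.9% ≤ 40%; LTV 77.3% ≤ 85% → qualifies.

Product B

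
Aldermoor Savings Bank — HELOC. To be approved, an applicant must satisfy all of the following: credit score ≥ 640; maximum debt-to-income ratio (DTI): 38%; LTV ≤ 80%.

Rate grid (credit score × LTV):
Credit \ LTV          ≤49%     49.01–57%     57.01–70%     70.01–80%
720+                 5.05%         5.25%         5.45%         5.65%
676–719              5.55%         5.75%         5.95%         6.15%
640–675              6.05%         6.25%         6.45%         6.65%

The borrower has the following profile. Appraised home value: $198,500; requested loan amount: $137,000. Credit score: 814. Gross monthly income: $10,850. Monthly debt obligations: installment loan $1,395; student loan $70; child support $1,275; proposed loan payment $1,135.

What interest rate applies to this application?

Credit score 814 ≥ 640; Total monthly debts = (1,395 + 70 + 1,275 + 1,135) = 3,875. DTI: 3,875 ÷ 10,850 = 35.7%, within the 38% cap
LTV = 137,000/198,500 = 69% ≤ 80%
Credit 814 → row 720+; LTV 69% → column 57.01–70%. Grid cell → 5.45%.

5.45%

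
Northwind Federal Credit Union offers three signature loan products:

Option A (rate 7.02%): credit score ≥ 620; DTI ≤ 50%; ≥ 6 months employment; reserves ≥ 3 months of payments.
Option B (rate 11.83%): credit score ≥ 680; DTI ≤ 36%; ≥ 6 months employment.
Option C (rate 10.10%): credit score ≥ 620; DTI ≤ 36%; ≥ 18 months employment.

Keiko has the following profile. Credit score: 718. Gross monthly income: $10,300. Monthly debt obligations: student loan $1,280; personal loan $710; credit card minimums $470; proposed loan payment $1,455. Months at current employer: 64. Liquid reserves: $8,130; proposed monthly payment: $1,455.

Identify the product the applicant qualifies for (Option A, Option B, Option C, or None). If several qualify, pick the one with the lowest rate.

Option A

Total debts = (1,280 + 710 + 470 + 1,455) = 3,915; DTI = 3,915/10,300 = 38%.
Reserves = 8,130/1,455 = 5.6 months.
Option A: score 718 ≥ 620; DTI 38% ≤ 50%; employment 64 ≥ 6 mo; reserves 5.6 ≥ 3 mo → qualifies.
Option B: score 718 ≥ 680; DTI 38% > 36%; employment 64 ≥ 6 mo → does not qualify.
Option C: score 718 ≥ 620; DTI 38% > 36%; employment 64 ≥ 18 mo → does not qualify.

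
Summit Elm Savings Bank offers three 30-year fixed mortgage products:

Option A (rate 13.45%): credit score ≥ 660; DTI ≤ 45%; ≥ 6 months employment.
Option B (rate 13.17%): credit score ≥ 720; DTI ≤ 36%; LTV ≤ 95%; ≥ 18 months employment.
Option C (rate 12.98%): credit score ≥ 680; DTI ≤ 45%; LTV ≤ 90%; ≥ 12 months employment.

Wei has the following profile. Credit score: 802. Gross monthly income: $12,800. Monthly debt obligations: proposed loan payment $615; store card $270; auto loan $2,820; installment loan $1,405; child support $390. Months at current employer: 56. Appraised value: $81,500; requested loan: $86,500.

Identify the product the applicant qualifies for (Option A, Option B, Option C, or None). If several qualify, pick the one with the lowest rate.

Total debts = (615 + 270 + 2,820 + 1,405 + 390) = 5,500; DTI = 5,500/12,800 = 43%.
LTV = 86,500/81,500 = 106.1%.
Option A: score 802 ≥ 660; DTI 43% ≤ 45%; employment 56 ≥ 6 mo → qualifies.
Option B: score 802 ≥ 720; DTI 43% > 36%; LTV 106.1% > 95%; employment 56 ≥ 18 mo → does not qualify.
Option C: score 802 ≥ 680; DTI 43% ≤ 45%; LTV 106.1% > 90%; employment 56 ≥ 12 mo → does not qualify.

Option A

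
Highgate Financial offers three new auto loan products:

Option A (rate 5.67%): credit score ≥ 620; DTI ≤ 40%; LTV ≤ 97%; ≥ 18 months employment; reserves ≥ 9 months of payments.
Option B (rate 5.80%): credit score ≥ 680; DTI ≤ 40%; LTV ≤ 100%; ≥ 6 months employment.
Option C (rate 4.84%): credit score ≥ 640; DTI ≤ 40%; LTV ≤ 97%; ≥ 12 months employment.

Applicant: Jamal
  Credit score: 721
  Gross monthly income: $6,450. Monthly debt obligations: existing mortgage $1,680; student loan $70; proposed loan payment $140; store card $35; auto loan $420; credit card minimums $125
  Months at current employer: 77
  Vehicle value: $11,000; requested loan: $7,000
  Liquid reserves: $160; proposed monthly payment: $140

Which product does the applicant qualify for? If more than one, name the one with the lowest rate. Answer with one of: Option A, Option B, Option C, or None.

Total debts = (1,680 + 70 + 140 + 35 + 420 + 125) = 2,470; DTI = 2,470/6,450 = 38.3%.
LTV = 7,000/11,000 = 63.6%.
Reserves = 160/140 = 1.1 months.
Option A: score 721 ≥ 620; DTI 38.3% ≤ 40%; LTV 63.6% ≤ 97%; employment 77 ≥ 18 mo; reserves 1.1 < 9 mo → does not qualify.
Option B: score 721 ≥ 680; DTI 38.3% ≤ 40%; LTV 63.6% ≤ 100%; employment 77 ≥ 6 mo → qualifies.
Option C: score 721 ≥ 640; DTI 38.3% ≤ 40%; LTV 63.6% ≤ 97%; employment 77 ≥ 12 mo → qualifies.
Qualifying: Option B, Option C. Lowest rate is 4.84% → Option C.

Option C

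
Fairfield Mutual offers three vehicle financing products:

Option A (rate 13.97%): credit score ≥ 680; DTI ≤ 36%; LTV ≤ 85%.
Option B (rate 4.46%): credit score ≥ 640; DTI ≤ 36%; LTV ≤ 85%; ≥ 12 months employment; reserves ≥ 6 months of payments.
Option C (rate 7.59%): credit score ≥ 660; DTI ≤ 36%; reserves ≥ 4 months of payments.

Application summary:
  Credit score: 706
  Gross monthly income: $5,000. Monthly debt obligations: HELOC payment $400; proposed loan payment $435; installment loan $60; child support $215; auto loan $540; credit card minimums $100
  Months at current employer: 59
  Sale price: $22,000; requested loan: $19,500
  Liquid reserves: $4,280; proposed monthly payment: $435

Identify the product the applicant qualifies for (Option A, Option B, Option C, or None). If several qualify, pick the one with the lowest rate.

Option C

Total debts = (400 + 435 + 60 + 215 + 540 + 100) = 1,750; DTI = 1,750/5,000 = 35%.
LTV = 19,500/22,000 = 88.6%.
Reserves = 4,280/435 = 9.8 months.
Option A: score 706 ≥ 680; DTI 35% ≤ 36%; LTV 88.6% > 85% → does not qualify.
Option B: score 706 ≥ 640; DTI 35% ≤ 36%; LTV 88.6% > 85%; employment 59 ≥ 12 mo; reserves 9.8 ≥ 6 mo → does not qualify.
Option C: score 706 ≥ 660; DTI 35% ≤ 36%; reserves 9.8 ≥ 4 mo → qualifies.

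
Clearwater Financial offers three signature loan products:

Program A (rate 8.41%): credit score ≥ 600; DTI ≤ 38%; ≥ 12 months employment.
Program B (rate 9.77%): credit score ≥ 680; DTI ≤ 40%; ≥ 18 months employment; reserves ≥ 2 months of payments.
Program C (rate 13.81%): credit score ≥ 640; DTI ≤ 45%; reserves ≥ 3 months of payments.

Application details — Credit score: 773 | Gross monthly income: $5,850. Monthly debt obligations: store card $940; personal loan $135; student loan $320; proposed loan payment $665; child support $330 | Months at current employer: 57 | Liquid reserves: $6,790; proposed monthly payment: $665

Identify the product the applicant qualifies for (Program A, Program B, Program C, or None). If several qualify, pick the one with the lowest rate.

Total debts = (940 + 135 + 320 + 665 + 330) = 2,390; DTI = 2,390/5,850 = 40.9%.
Reserves = 6,790/665 = 10.2 months.
Program A: score 773 ≥ 600; DTI 40.9% > 38%; employment 57 ≥ 12 mo → does not qualify.
Program B: score 773 ≥ 680; DTI 40.9% > 40%; employment 57 ≥ 18 mo; reserves 10.2 ≥ 2 mo → does not qualify.
Program C: score 773 ≥ 640; DTI 40.9% ≤ 45%; reserves 10.2 ≥ 3 mo → qualifies.

Program C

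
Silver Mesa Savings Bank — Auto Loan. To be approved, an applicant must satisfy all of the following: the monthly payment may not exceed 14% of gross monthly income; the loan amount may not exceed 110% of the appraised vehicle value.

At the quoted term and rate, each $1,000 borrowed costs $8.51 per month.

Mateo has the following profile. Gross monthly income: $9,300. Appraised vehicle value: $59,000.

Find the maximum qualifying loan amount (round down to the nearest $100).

$64,900

Payment cap: 14% × $9,300 = $1,302/month.
At $8.51 per $1,000, that supports 1,302/8.51 × 1,000 ≈ $152,996 → $152,900.
LTV cap: 110% × $59,000 = $64,900 → $64,900.
Binding constraint: loan-to-value.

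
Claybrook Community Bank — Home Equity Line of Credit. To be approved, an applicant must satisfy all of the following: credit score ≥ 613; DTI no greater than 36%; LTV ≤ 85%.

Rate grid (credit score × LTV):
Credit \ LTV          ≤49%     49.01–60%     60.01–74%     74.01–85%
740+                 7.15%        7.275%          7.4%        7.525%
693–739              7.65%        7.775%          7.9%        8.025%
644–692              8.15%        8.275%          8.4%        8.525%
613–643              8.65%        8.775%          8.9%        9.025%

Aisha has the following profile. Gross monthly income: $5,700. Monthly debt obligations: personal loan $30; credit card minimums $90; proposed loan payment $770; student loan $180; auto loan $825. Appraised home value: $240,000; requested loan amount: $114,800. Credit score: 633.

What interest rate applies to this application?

Credit score 633 ≥ 613; Total monthly debts = (30 + 90 + 770 + 180 + 825) = 1,895. Debt-to-income = 1,895/5,700 = 33.2% — meets 36% limit
LTV = 114,800/240,000 = 47.8% ≤ 85%
Score 633 is in the 613–643 band; LTV 47.8% is in the ≤49% band → 8.65%.

8.65%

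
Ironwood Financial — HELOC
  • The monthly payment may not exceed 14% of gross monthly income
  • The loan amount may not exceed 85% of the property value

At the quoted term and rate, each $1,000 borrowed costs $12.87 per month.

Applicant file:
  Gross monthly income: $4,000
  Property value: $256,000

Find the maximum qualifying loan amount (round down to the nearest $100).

$43,500

Payment cap: 14% × $4,000 = $560/month.
At $12.87 per $1,000, that supports 560/12.87 × 1,000 ≈ $43,512 → $43,500.
LTV cap: 85% × $256,000 = $217,600 → $217,600.
Binding constraint: payment-to-income.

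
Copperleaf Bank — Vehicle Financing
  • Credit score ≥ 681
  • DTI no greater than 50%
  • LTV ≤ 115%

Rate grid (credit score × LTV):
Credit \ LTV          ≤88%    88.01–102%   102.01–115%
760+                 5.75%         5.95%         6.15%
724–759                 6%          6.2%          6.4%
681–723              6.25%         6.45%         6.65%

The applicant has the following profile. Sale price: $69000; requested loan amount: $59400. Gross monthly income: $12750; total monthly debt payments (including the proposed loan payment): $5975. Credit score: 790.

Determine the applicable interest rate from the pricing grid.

5.75%

Credit score 790 ≥ 681; DTI: 5,975 ÷ 12,750 = 46.9%, within the 50% cap
LTV: 59,400 ÷ 69,000 = 86.1%, within 115% cap
Row: 790 falls in 760+. Column: 86.1% falls in ≤88%. Rate = 5.75%.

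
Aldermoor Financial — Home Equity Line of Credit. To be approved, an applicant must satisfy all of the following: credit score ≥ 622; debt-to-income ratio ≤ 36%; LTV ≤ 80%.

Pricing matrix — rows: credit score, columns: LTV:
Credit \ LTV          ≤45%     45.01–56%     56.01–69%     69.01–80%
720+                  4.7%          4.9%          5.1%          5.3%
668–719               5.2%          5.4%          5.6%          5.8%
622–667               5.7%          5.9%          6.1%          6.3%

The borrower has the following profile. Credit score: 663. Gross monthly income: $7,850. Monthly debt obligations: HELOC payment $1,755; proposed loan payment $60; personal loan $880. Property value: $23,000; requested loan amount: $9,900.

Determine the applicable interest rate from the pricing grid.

5.7%

Credit score 663 ≥ 622; Total monthly debts = (1,755 + 60 + 880) = 2,695. Debt-to-income = 2,695/7,850 = 34.3% — meets 36% limit
LTV = 9,900/23,000 = 43% ≤ 80%
Score 663 is in the 622–667 band; LTV 43% is in the ≤45% band → 5.7%.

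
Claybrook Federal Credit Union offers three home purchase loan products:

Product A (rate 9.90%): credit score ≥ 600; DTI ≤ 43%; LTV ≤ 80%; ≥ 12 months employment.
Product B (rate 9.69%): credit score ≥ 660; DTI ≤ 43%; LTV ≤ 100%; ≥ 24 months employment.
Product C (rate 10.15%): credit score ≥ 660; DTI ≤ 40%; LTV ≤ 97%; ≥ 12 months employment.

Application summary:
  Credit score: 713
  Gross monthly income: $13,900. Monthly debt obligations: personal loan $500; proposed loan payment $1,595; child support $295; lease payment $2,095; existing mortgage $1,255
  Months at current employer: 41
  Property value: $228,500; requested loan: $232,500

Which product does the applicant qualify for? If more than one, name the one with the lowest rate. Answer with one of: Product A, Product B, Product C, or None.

None

Total debts = (500 + 1,595 + 295 + 2,095 + 1,255) = 5,740; DTI = 5,740/13,900 = 41.3%.
LTV = 232,500/228,500 = 101.8%.
Product A: score 713 ≥ 600; DTI 41.3% ≤ 43%; LTV 101.8% > 80%; employment 41 ≥ 12 mo → does not qualify.
Product B: score 713 ≥ 660; DTI 41.3% ≤ 43%; LTV 101.8% > 100%; employment 41 ≥ 24 mo → does not qualify.
Product C: score 713 ≥ 660; DTI 41.3% > 40%; LTV 101.8% > 97%; employment 41 ≥ 12 mo → does not qualify.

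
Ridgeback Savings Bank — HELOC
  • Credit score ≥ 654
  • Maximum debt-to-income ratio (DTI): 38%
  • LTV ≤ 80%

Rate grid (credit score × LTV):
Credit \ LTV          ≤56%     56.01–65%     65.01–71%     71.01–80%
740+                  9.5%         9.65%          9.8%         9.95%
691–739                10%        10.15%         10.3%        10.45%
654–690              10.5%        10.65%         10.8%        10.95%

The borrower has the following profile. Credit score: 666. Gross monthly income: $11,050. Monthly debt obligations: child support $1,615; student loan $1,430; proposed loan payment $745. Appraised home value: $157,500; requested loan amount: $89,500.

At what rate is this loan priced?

10.65%

Credit score 666 ≥ 654; Total monthly debts = (1,615 + 1,430 + 745) = 3,790. DTI = 3,790/11,050 = 34.3% ≤ 38%
LTV = 89,500/157,500 = 56.8% ≤ 80%
Credit 666 → row 654–690; LTV 56.8% → column 56.01–65%. Grid cell → 10.65%.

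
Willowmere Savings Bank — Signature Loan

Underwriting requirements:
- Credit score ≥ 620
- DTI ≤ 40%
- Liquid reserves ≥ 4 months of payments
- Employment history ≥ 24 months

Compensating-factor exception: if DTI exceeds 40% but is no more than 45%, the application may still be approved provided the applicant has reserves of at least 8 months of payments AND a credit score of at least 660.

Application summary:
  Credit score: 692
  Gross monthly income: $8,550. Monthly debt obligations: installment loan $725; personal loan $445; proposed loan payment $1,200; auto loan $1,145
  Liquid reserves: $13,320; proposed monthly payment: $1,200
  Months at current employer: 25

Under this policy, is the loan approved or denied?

Approved

Credit score 692 ≥ 620 (meets base)
Total debts = (725 + 445 + 1,200 + 1,145) = 3,515. DTI: 3,515 ÷ 8,550 = 41.1%, over the 40% base limit.
Reserves = 13,320/1,200 = 11.1 months ≥ 4
Employment 25 ≥ 24 months
41.1% falls in the override range (40%–45%), so the compensating-factor test applies.
Reserves 11.1 ≥ 8 months; credit score 692 ≥ 660.
Both compensating conditions met → exception applies.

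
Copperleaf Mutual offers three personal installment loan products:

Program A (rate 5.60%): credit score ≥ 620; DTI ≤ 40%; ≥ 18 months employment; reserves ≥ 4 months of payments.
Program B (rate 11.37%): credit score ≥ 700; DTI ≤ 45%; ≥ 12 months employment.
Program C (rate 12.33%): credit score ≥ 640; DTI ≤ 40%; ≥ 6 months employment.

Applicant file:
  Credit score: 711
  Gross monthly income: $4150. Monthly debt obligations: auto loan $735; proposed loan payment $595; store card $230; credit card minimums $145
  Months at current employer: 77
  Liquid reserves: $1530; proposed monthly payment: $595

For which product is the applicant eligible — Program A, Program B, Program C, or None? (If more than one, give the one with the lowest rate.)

Program B

Total debts = (735 + 595 + 230 + 145) = 1,705; DTI = 1,705/4,150 = 41.1%.
Reserves = 1,530/595 = 2.6 months.
Program A: score 711 ≥ 620; DTI 41.1% > 40%; employment 77 ≥ 18 mo; reserves 2.6 < 4 mo → does not qualify.
Program B: score 711 ≥ 700; DTI 41.1% ≤ 45%; employment 77 ≥ 12 mo → qualifies.
Program C: score 711 ≥ 640; DTI 41.1% > 40%; employment 77 ≥ 6 mo → does not qualify.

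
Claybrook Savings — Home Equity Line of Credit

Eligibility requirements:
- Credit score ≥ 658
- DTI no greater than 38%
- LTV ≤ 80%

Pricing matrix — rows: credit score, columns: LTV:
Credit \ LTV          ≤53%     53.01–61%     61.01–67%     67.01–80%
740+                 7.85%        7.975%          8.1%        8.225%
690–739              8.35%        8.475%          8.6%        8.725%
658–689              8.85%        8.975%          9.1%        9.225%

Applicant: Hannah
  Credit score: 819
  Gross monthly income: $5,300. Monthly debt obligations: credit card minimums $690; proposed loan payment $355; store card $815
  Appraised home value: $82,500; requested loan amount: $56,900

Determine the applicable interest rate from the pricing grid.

8.225%

Credit score 819 ≥ 658; Total monthly debts = (690 + 355 + 815) = 1,860. DTI = 1,860/5,300 = 35.1% ≤ 38%
Loan-to-value = 56,900/82,500 = 69% — pass (80% max)
Score 819 is in the 740+ band; LTV 69% is in the 67.01–80% band → 8.225%.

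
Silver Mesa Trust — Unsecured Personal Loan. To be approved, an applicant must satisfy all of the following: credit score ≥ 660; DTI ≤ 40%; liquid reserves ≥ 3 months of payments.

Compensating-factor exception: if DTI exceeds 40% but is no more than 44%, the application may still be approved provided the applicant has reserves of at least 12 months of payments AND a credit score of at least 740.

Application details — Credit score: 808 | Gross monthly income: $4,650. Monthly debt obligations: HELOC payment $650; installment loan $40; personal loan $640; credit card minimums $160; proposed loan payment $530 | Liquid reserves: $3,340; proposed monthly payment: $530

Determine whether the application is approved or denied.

Credit score 808 ≥ 660 (meets base)
Total debts = (650 + 40 + 640 + 160 + 530) = 2,020. DTI = 2,020/4,650 = 43.4% > 40% — standard DTI limit exceeded.
Reserves: 3,340 ÷ 530 = 6.3 months (meets 3-month minimum)
43.4% falls in the override range (40%–44%), so the compensating-factor test applies.
Override check — reserves: 6.3 mo (short of 12); score: 808 (ok).
Compensating-factor requirement not fully met.

Denied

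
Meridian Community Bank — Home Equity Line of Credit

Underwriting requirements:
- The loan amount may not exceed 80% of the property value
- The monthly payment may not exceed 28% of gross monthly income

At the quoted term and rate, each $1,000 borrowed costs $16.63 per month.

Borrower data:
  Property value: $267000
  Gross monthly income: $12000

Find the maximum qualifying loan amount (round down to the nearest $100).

Payment cap: 28% × $12,000 = $3,360/month.
At $16.63 per $1,000, that supports 3,360/16.63 × 1,000 ≈ $202,044 → $202,000.
LTV cap: 80% × $267,000 = $213,600 → $213,600.
Binding constraint: payment-to-income.

$202,000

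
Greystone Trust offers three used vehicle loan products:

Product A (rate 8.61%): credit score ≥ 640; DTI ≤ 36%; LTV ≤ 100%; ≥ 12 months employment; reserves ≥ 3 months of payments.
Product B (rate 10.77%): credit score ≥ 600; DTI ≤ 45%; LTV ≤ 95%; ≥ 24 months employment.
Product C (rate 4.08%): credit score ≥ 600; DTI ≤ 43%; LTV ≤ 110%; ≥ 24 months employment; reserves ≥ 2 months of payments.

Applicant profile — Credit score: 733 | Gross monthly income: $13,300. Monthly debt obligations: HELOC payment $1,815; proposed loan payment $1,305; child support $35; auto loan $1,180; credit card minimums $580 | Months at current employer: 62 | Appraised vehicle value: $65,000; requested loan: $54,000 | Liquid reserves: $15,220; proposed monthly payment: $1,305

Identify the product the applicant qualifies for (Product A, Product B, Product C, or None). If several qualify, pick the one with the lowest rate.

Product C

Total debts = (1,815 + 1,305 + 35 + 1,180 + 580) = 4,915; DTI = 4,915/13,300 = 37%.
LTV = 54,000/65,000 = 83.1%.
Reserves = 15,220/1,305 = 11.7 months.
Product A: score 733 ≥ 640; DTI 37% > 36%; LTV 83.1% ≤ 100%; employment 62 ≥ 12 mo; reserves 11.7 ≥ 3 mo → does not qualify.
Product B: score 733 ≥ 600; DTI 37% ≤ 45%; LTV 83.1% ≤ 95%; employment 62 ≥ 24 mo → qualifies.
Product C: score 733 ≥ 600; DTI 37% ≤ 43%; LTV 83.1% ≤ 110%; employment 62 ≥ 24 mo; reserves 11.7 ≥ 2 mo → qualifies.
Qualifying: Product B, Product C. Lowest rate is 4.08% → Product C.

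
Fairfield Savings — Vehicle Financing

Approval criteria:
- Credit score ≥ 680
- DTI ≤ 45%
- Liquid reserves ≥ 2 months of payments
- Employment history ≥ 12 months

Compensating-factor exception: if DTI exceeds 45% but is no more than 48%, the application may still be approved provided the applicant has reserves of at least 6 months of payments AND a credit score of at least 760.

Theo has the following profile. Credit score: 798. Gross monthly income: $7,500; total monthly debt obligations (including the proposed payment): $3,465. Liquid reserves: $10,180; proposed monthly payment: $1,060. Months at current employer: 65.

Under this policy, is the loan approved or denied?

Approved

Credit score 798 ≥ 680 (meets base)
DTI = 3,465/7,500 = 46.2% > 45% — standard DTI limit exceeded.
Reserves: 10,180 ÷ 1,060 = 9.6 months (meets 2-month minimum)
Employment 65 ≥ 12 months
DTI 46.2% is within the 45%–48% exception band; checking compensating factors.
Reserves 9.6 ≥ 6 months; credit score 798 ≥ 760.
Both compensating conditions met → exception applies.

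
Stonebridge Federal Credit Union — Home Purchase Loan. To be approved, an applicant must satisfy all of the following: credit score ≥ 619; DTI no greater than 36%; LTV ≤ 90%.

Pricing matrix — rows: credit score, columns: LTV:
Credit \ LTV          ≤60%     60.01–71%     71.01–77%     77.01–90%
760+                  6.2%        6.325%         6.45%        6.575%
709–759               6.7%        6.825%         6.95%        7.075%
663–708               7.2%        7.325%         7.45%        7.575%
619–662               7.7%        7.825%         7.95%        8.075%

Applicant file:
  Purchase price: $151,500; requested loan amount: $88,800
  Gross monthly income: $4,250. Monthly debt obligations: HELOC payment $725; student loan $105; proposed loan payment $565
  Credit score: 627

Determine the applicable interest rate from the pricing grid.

Credit score 627 ≥ 619; Total monthly debts = (725 + 105 + 565) = 1,395. DTI = 1,395/4,250 = 32.8% ≤ 36%
LTV = 88,800/151,500 = 58.6% ≤ 90%
Score 627 is in the 619–662 band; LTV 58.6% is in the ≤60% band → 7.7%.

7.7%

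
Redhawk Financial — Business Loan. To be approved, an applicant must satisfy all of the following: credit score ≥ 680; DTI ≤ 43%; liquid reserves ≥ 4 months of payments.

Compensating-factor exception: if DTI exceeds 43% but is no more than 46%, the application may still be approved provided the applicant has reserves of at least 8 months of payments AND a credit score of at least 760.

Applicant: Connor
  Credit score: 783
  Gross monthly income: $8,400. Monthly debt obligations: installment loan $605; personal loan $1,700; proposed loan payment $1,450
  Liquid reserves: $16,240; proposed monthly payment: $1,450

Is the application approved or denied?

Credit score 783 ≥ 680 (meets base)
Total debts = (605 + 1,700 + 1,450) = 3,755. DTI: 3,755 ÷ 8,400 = 44.7%, over the 43% base limit.
Reserves: 16,240 ÷ 1,450 = 11.2 months (meets 4-month minimum)
DTI 44.7% is within the 43%–46% exception band; checking compensating factors.
Override check — reserves: 11.2 mo (ok); score: 783 (ok).
Both override conditions satisfied; DTI exception granted.

Approved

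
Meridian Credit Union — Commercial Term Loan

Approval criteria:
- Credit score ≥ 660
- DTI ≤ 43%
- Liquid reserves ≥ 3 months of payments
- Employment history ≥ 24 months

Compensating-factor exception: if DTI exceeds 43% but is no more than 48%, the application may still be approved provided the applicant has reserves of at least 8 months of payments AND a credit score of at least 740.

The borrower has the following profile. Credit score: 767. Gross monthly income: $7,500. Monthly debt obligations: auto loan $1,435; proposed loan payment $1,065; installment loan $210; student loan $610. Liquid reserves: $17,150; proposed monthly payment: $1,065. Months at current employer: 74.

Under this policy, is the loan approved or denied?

Approved

Credit score 767 ≥ 660 (meets base)
Total debts = (1,435 + 1,065 + 210 + 610) = 3,320. DTI: 3,320 ÷ 7,500 = 44.3%, over the 43% base limit.
Reserves: 17,150 ÷ 1,065 = 16.1 months (meets 3-month minimum)
Employment 74 ≥ 24 months
44.3% falls in the override range (43%–48%), so the compensating-factor test applies.
Override check — reserves: 16.1 mo (ok); score: 767 (ok).
Both compensating conditions met → exception applies.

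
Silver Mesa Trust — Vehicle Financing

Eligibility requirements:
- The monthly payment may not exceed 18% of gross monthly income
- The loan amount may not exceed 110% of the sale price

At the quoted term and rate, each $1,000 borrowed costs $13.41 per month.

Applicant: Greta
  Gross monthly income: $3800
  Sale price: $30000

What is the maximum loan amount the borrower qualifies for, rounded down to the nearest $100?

Payment cap: 18% × $3,800 = $684/month.
At $13.41 per $1,000, that supports 684/13.41 × 1,000 ≈ $51,006 → $51,000.
LTV cap: 110% × $30,000 = $33,000 → $33,000.
Binding constraint: loan-to-value.

$33,000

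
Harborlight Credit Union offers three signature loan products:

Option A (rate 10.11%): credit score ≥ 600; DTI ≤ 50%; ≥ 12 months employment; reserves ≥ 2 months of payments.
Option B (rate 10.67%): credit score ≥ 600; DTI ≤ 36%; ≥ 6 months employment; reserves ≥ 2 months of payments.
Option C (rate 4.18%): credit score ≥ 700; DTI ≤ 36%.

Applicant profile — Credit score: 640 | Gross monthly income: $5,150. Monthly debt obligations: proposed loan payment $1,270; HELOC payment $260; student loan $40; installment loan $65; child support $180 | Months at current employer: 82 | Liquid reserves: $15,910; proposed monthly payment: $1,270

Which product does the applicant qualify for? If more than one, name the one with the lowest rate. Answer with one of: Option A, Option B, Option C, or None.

Option A

Total debts = (1,270 + 260 + 40 + 65 + 180) = 1,815; DTI = 1,815/5,150 = 35.2%.
Reserves = 15,910/1,270 = 12.5 months.
Option A: score 640 ≥ 600; DTI 35.2% ≤ 50%; employment 82 ≥ 12 mo; reserves 12.5 ≥ 2 mo → qualifies.
Option B: score 640 ≥ 600; DTI 35.2% ≤ 36%; employment 82 ≥ 6 mo; reserves 12.5 ≥ 2 mo → qualifies.
Option C: score 640 < 700; DTI 35.2% ≤ 36% → does not qualify.
Qualifying: Option A, Option B. Lowest rate is 10.11% → Option A.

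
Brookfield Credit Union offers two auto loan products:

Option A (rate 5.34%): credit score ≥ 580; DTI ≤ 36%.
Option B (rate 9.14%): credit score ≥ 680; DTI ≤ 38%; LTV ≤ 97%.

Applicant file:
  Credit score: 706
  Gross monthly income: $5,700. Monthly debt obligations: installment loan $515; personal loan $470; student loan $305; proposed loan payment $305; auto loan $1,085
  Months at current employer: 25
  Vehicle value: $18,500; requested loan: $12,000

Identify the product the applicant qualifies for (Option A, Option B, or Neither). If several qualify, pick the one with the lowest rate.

Total debts = (515 + 470 + 305 + 305 + 1,085) = 2,680; DTI = 2,680/5,700 = 47%.
LTV = 12,000/18,500 = 64.9%.
Option A: score 706 ≥ 580; DTI 47% > 36% → does not qualify.
Option B: score 706 ≥ 680; DTI 47% > 38%; LTV 64.9% ≤ 97% → does not qualify.

Neither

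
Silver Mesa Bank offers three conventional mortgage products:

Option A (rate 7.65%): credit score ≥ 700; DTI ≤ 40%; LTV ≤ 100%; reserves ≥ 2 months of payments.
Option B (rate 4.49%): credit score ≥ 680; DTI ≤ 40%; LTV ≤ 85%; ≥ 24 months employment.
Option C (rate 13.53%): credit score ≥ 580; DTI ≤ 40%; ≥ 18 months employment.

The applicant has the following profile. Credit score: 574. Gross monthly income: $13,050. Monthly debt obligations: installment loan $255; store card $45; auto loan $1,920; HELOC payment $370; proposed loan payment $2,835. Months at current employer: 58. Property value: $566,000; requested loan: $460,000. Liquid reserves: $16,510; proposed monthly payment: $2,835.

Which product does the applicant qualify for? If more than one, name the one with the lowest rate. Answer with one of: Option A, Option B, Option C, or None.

None

Total debts = (255 + 45 + 1,920 + 370 + 2,835) = 5,425; DTI = 5,425/13,050 = 41.6%.
LTV = 460,000/566,000 = 81.3%.
Reserves = 16,510/2,835 = 5.8 months.
Option A: score 574 < 700; DTI 41.6% > 40%; LTV 81.3% ≤ 100%; reserves 5.8 ≥ 2 mo → does not qualify.
Option B: score 574 < 680; DTI 41.6% > 40%; LTV 81.3% ≤ 85%; employment 58 ≥ 24 mo → does not qualify.
Option C: score 574 < 580; DTI 41.6% > 40%; employment 58 ≥ 18 mo → does not qualify.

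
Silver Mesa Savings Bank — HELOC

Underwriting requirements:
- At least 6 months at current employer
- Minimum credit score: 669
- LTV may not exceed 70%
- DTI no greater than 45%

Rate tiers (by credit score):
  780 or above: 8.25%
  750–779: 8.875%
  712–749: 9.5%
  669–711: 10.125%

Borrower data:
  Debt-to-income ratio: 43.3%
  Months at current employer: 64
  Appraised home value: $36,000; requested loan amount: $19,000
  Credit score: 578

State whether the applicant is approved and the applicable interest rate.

Credit score 578 < 669 (below minimum)
Debt-to-income 43.3% vs 45% cap — pass
Employment 64 ≥ 6 months
LTV: 19,000 ÷ 36,000 = 52.8%, within 70% cap
Not all requirements met → denied.

Denied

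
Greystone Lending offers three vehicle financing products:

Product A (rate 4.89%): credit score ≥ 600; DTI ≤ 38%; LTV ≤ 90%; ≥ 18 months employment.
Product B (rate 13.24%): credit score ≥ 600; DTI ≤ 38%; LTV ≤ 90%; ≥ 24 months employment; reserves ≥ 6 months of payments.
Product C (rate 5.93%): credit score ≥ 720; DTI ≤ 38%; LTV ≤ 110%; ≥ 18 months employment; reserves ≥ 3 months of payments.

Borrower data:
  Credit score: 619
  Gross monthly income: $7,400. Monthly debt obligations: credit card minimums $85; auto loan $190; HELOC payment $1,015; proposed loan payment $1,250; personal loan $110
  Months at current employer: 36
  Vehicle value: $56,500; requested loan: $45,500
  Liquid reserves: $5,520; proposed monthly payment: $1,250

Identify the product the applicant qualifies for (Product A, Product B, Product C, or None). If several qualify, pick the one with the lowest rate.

Total debts = (85 + 190 + 1,015 + 1,250 + 110) = 2,650; DTI = 2,650/7,400 = 35.8%.
LTV = 45,500/56,500 = 80.5%.
Reserves = 5,520/1,250 = 4.4 months.
Product A: score 619 ≥ 600; DTI 35.8% ≤ 38%; LTV 80.5% ≤ 90%; employment 36 ≥ 18 mo → qualifies.
Product B: score 619 ≥ 600; DTI 35.8% ≤ 38%; LTV 80.5% ≤ 90%; employment 36 ≥ 24 mo; reserves 4.4 < 6 mo → does not qualify.
Product C: score 619 < 720; DTI 35.8% ≤ 38%; LTV 80.5% ≤ 110%; employment 36 ≥ 18 mo; reserves 4.4 ≥ 3 mo → does not qualify.

Product A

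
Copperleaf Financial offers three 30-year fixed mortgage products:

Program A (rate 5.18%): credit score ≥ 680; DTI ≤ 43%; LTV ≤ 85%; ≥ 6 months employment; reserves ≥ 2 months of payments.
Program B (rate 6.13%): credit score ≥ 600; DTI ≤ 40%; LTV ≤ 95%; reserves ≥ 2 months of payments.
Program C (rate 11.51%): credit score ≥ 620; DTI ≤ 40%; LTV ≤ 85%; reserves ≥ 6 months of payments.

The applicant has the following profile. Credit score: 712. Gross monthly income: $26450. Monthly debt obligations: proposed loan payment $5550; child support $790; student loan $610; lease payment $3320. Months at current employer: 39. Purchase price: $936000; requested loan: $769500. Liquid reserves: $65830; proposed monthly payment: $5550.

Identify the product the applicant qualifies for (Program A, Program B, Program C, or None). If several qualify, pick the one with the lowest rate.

Program A

Total debts = (5,550 + 790 + 610 + 3,320) = 10,270; DTI = 10,270/26,450 = 38.8%.
LTV = 769,500/936,000 = 82.2%.
Reserves = 65,830/5,550 = 11.9 months.
Program A: score 712 ≥ 680; DTI 38.8% ≤ 43%; LTV 82.2% ≤ 85%; employment 39 ≥ 6 mo; reserves 11.9 ≥ 2 mo → qualifies.
Program B: score 712 ≥ 600; DTI 38.8% ≤ 40%; LTV 82.2% ≤ 95%; reserves 11.9 ≥ 2 mo → qualifies.
Program C: score 712 ≥ 620; DTI 38.8% ≤ 40%; LTV 82.2% ≤ 85%; reserves 11.9 ≥ 6 mo → qualifies.
Qualifying: Program A, Program B, Program C. Lowest rate is 5.18% → Program A.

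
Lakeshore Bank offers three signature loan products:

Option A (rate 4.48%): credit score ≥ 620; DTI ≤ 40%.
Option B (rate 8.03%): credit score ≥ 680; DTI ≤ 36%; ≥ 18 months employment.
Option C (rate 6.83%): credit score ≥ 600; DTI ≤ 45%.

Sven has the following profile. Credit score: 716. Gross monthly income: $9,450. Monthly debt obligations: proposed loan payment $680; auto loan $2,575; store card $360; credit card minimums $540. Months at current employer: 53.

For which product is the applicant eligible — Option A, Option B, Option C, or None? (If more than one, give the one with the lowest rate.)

Option C

Total debts = (680 + 2,575 + 360 + 540) = 4,155; DTI = 4,155/9,450 = 44%.
Option A: score 716 ≥ 620; DTI 44% > 40% → does not qualify.
Option B: score 716 ≥ 680; DTI 44% > 36%; employment 53 ≥ 18 mo → does not qualify.
Option C: score 716 ≥ 600; DTI 44% ≤ 45% → qualifies.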